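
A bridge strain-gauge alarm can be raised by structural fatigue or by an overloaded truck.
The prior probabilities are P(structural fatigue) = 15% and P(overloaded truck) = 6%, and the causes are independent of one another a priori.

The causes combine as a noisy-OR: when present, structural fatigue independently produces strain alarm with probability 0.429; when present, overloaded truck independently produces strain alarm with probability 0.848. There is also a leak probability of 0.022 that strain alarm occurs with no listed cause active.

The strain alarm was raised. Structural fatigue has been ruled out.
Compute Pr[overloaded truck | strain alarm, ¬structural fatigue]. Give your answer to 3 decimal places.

Pr[overloaded truck | strain alarm, ¬structural fatigue] ≈ 0.712

Under noisy-OR, P(strain alarm | causes) = 1 − (1−0.022)·∏(1−qᵢ) over the active causes.
P(strain alarm | ¬structural fatigue) = 0.022*0.94 + 0.851344*0.06 = 0.020680 + 0.051081 = 0.071761
The overloaded truck-present share is 0.851344*0.06 = 0.051081.
Hence the posterior is 0.051081/0.071761 ≈ 0.712.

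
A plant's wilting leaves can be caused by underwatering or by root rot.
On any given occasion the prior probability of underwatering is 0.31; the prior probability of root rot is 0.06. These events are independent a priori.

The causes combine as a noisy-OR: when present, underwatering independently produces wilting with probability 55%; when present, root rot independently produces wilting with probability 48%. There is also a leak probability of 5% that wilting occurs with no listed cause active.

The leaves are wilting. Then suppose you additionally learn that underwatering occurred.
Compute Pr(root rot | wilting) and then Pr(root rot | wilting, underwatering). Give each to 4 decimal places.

Pr(root rot | wilting) ≈ 0.1509; Pr(root rot | wilting, underwatering) ≈ 0.0798

Under noisy-OR, P(wilting | causes) = 1 − (1−0.05)·∏(1−qᵢ) over the active causes.
Enumerate the 4 (underwatering, root rot) configurations and weight by the priors:
  P(wilting) = 0.05*0.69*0.94 + 0.506*0.69*0.06 + 0.5725*0.31*0.94 + 0.7777*0.31*0.06
        = 0.032430 + 0.020948 + 0.166826 + 0.014465 = 0.234669
The terms with root rot present sum to 0.035413, so
  P(root rot | wilting) = 0.035413 / 0.234669 ≈ 0.1509

With the extra evidence:
Enumerate both values of root rot and weight by the priors:
  P(wilting | underwatering) = 0.5725·0.94 + 0.7777·0.06
        = 0.538150 + 0.046662 = 0.584812
Configurations with root rot contribute 0.046662, so
  P(root rot | wilting, underwatering) = 0.046662 / 0.584812 ≈ 0.0798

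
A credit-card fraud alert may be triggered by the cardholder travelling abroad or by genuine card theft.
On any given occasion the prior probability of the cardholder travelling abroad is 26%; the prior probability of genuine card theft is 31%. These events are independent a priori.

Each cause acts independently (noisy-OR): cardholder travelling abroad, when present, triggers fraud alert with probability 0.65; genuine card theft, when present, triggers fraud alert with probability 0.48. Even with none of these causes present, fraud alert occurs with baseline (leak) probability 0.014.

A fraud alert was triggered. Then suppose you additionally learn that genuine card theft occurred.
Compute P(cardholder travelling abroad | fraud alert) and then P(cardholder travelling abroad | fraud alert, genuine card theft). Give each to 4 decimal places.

Under noisy-OR, P(fraud alert | causes) = 1 − (1−0.014)·∏(1−qᵢ) over the active causes.
P(fraud alert) = 0.014×0.74×0.69 + 0.48728×0.74×0.31 + 0.6549×0.26×0.69 + 0.820548×0.26×0.31 = 0.007148 + 0.111782 + 0.117489 + 0.066136 = 0.302555
Of this, 0.183625 comes from 0.117489 + 0.066136 (the cardholder travelling abroad=true cases).
So P(cardholder travelling abroad | fraud alert) = 0.183625/0.302555 ≈ 0.6069.

With the extra evidence:
Enumerate both values of cardholder travelling abroad and weight by the priors:
  P(fraud alert | genuine card theft) = 0.48728×0.74 + 0.820548×0.26
        = 0.360587 + 0.213342 = 0.573929
The terms with cardholder travelling abroad present sum to 0.213342, so
  P(cardholder travelling abroad | fraud alert, genuine card theft) = 0.213342 / 0.573929 ≈ 0.3717

P(cardholder travelling abroad | fraud alert) ≈ 0.6069; P(cardholder travelling abroad | fraud alert, genuine card theft) ≈ 0.3717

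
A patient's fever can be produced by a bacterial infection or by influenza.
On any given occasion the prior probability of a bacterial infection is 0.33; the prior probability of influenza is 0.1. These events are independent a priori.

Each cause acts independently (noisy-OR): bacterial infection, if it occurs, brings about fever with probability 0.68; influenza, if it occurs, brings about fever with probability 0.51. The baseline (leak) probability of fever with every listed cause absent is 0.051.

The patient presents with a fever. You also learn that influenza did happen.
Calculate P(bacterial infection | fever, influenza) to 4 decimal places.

P(bacterial infection | fever, influenza) ≈ 0.4394

Under noisy-OR, P(fever | causes) = 1 − (1−0.051)·∏(1−qᵢ) over the active causes.
P(fever | influenza) = 0.53499·0.67 + 0.851197·0.33 = 0.358443 + 0.280895 = 0.639338
Restricting to configurations with bacterial infection present: 0.851197·0.33 = 0.280895.
P(bacterial infection | fever, influenza) = 0.280895 / 0.639338 ≈ 0.4394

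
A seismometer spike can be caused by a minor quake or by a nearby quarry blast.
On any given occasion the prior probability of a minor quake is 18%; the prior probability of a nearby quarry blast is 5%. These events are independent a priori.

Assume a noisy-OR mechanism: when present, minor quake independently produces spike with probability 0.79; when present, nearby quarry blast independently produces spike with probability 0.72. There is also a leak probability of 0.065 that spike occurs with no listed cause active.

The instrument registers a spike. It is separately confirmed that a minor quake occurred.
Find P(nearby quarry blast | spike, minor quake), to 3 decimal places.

Under noisy-OR, P(spike | causes) = 1 − (1−0.065)·∏(1−qᵢ) over the active causes.
P(spike | minor quake) = 0.80365*0.95 + 0.945022*0.05 = 0.763467 + 0.047251 = 0.810718
Restricting to configurations with nearby quarry blast present: 0.945022*0.05 = 0.047251.
P(nearby quarry blast | spike, minor quake) = 0.047251 / 0.810718 ≈ 0.058

P(nearby quarry blast | spike, minor quake) ≈ 0.058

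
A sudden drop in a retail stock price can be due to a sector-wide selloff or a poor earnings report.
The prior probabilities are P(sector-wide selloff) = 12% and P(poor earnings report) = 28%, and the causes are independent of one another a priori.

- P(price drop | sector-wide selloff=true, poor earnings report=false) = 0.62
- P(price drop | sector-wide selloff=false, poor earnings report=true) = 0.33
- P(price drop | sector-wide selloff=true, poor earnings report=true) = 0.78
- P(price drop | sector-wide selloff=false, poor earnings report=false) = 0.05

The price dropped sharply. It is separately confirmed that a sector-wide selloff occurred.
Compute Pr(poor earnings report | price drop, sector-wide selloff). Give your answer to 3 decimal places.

Pr(poor earnings report | price drop, sector-wide selloff) ≈ 0.329

Numerator (weight on configurations with poor earnings report): 0.78*0.28 = 0.218400
The normalizing constant is 0.62*0.72 + 0.78*0.28 = 0.664800
P(poor earnings report | price drop, sector-wide selloff) = 0.218400/0.664800 ≈ 0.329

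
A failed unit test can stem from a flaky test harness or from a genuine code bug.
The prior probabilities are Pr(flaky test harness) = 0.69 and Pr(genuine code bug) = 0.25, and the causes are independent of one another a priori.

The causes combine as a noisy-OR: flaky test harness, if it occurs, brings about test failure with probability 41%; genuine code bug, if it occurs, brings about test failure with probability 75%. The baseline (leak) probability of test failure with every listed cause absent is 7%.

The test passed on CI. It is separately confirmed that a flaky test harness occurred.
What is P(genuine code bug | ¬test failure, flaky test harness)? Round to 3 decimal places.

P(genuine code bug | ¬test failure, flaky test harness) ≈ 0.077

Under noisy-OR, P(test failure | causes) = 1 − (1−0.07)·∏(1−qᵢ) over the active causes.
Weight on genuine code bug=true, given the evidence: 0.137175×0.25 = 0.034294
The normalizing constant is 0.5487×0.75 + 0.137175×0.25 = 0.445819
Posterior = 0.034294 / 0.445819 ≈ 0.077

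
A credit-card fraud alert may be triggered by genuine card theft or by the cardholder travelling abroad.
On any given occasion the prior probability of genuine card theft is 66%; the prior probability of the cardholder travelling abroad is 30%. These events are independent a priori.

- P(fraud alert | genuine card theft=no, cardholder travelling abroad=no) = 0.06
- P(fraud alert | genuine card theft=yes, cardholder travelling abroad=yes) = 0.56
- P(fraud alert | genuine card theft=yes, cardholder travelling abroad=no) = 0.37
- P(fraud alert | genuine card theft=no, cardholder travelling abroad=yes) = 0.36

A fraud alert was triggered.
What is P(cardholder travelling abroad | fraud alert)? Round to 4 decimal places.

P(cardholder travelling abroad | fraud alert) ≈ 0.4435

P(fraud alert) = 0.06*0.34*0.7 + 0.36*0.34*0.3 + 0.37*0.66*0.7 + 0.56*0.66*0.3 = 0.014280 + 0.036720 + 0.170940 + 0.110880 = 0.332820
Restricting to configurations with cardholder travelling abroad present: 0.036720 + 0.110880 = 0.147600.
Hence the posterior is 0.147600/0.332820 ≈ 0.4435.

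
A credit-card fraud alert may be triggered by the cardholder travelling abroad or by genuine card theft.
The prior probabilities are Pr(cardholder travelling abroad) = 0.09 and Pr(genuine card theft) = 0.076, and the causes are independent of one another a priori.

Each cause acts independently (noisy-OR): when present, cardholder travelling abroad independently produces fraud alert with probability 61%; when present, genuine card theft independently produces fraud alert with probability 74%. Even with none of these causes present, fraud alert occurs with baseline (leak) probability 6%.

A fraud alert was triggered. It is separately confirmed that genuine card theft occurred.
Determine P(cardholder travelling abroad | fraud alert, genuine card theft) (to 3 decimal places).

Under noisy-OR, P(fraud alert | causes) = 1 − (1−0.06)·∏(1−qᵢ) over the active causes.
Sum P(fraud alert|·) weighted by the priors over both values of cardholder travelling abroad:
  P(fraud alert | genuine card theft) = 0.7556*0.91 + 0.904684*0.09
        = 0.687596 + 0.081422 = 0.769018
The terms with cardholder travelling abroad present sum to 0.081422, so
  P(cardholder travelling abroad | fraud alert, genuine card theft) = 0.081422 / 0.769018 ≈ 0.106

P(cardholder travelling abroad | fraud alert, genuine card theft) ≈ 0.106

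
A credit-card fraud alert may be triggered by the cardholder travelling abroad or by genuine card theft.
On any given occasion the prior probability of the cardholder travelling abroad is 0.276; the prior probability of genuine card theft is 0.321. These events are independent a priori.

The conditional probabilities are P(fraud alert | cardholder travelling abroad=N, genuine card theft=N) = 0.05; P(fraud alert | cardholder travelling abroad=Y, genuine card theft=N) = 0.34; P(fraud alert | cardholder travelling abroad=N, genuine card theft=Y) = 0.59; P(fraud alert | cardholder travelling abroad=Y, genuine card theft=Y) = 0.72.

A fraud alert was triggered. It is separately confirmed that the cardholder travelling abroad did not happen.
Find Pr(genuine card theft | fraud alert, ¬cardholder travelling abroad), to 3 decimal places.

Pr(genuine card theft | fraud alert, ¬cardholder travelling abroad) ≈ 0.848

Sum P(fraud alert|·) weighted by the priors over both values of genuine card theft:
  P(fraud alert | ¬cardholder travelling abroad) = 0.05·0.679 + 0.59·0.321
        = 0.033950 + 0.189390 = 0.223340
Keeping only the genuine card theft-present terms gives 0.189390, so
  P(genuine card theft | fraud alert, ¬cardholder travelling abroad) = 0.189390 / 0.223340 ≈ 0.848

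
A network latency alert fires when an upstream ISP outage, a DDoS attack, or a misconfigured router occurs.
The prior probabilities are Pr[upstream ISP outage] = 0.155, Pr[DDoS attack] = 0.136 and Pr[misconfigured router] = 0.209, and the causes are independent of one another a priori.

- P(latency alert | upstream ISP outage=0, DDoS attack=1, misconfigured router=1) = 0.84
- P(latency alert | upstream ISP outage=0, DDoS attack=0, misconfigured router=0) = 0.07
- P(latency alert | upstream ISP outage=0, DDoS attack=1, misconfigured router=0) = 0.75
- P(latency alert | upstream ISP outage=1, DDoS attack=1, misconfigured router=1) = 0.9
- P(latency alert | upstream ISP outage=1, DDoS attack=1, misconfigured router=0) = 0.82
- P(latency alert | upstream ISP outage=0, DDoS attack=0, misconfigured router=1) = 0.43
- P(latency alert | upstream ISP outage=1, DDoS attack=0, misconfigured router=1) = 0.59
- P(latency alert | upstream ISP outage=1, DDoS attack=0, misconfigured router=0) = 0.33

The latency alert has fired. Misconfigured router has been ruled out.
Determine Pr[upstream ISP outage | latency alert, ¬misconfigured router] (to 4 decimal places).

Numerator (weight on configurations with upstream ISP outage): 0.044194 + 0.017286 = 0.061480
Denominator P(latency alert | ¬misconfigured router): 0.07×0.845×0.864 + 0.75×0.845×0.136 + 0.33×0.155×0.864 + 0.82×0.155×0.136 = 0.198776
Posterior = 0.061480 / 0.198776 ≈ 0.3093

Pr[upstream ISP outage | latency alert, ¬misconfigured router] ≈ 0.3093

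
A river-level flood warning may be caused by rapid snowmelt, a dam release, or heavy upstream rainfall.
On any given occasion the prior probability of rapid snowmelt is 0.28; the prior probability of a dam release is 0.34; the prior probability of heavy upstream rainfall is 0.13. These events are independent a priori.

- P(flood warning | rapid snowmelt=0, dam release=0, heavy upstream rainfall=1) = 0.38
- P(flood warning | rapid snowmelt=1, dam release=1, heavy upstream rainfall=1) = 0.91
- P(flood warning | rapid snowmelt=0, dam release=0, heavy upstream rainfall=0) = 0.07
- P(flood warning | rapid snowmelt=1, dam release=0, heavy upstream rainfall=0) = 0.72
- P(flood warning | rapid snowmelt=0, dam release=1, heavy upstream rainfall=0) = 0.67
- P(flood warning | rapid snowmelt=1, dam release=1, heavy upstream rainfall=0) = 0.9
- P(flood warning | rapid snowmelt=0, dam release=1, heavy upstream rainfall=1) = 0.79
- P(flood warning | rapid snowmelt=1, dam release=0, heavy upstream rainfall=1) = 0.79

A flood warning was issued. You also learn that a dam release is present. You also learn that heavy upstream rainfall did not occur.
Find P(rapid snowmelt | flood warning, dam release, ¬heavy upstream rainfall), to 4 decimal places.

Enumerate both values of rapid snowmelt and weight by the priors:
  P(flood warning | dam release, ¬heavy upstream rainfall) = 0.67*0.72 + 0.9*0.28
        = 0.482400 + 0.252000 = 0.734400
Configurations with rapid snowmelt contribute 0.252000, so
  P(rapid snowmelt | flood warning, dam release, ¬heavy upstream rainfall) = 0.252000 / 0.734400 ≈ 0.3431

P(rapid snowmelt | flood warning, dam release, ¬heavy upstream rainfall) ≈ 0.3431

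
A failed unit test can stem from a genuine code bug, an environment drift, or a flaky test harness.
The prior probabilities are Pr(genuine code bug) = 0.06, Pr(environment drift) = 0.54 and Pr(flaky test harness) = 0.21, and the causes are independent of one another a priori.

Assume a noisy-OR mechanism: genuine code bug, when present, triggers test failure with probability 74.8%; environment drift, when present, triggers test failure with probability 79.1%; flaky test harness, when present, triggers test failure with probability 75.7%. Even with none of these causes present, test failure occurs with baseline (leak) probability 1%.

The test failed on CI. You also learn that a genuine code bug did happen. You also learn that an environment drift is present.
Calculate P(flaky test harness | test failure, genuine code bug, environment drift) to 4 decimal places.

P(flaky test harness | test failure, genuine code bug, environment drift) ≈ 0.2168

Under noisy-OR, P(test failure | causes) = 1 − (1−0.01)·∏(1−qᵢ) over the active causes.
By total probability over both values of flaky test harness:
  P(test failure | genuine code bug, environment drift) = 0.947859·0.79 + 0.98733·0.21
        = 0.748809 + 0.207339 = 0.956148
The terms with flaky test harness present sum to 0.207339, so
  P(flaky test harness | test failure, genuine code bug, environment drift) = 0.207339 / 0.956148 ≈ 0.2168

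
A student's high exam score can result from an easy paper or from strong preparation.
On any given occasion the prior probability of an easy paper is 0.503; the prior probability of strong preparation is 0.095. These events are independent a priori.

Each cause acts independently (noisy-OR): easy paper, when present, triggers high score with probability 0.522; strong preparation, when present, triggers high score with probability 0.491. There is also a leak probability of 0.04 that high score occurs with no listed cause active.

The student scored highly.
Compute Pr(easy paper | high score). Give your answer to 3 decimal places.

Pr(easy paper | high score) ≈ 0.870

Under noisy-OR, P(high score | causes) = 1 − (1−0.04)·∏(1−qᵢ) over the active causes.
For the numerator, keep only easy paper=true terms: 0.246326 + 0.036624 = 0.282950
The normalizing constant is 0.04·0.497·0.905 + 0.51136·0.497·0.095 + 0.54112·0.503·0.905 + 0.76643·0.503·0.095 = 0.325085
Posterior = 0.282950 / 0.325085 ≈ 0.870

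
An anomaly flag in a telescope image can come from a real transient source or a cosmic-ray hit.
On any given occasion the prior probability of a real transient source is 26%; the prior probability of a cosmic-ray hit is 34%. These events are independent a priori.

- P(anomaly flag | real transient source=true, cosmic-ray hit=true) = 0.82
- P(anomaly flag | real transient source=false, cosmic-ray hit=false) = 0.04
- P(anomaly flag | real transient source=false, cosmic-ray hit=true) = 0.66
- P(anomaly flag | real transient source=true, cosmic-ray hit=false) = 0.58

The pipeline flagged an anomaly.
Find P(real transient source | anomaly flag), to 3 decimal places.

P(real transient source | anomaly flag) ≈ 0.481

P(anomaly flag) = 0.04*0.74*0.66 + 0.66*0.74*0.34 + 0.58*0.26*0.66 + 0.82*0.26*0.34 = 0.019536 + 0.166056 + 0.099528 + 0.072488 = 0.357608
The real transient source-present share is 0.099528 + 0.072488 = 0.172016.
Hence the posterior is 0.172016/0.357608 ≈ 0.481.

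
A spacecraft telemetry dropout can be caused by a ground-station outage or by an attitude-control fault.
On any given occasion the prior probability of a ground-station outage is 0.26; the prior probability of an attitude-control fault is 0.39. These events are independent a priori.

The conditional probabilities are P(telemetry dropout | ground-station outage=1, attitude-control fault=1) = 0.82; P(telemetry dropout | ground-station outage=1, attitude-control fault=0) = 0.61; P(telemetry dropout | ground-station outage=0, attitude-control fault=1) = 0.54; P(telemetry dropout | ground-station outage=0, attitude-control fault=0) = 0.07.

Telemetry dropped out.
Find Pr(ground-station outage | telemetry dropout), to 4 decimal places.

Pr(ground-station outage | telemetry dropout) ≈ 0.4897

P(telemetry dropout) = 0.07×0.74×0.61 + 0.54×0.74×0.39 + 0.61×0.26×0.61 + 0.82×0.26×0.39 = 0.031598 + 0.155844 + 0.096746 + 0.083148 = 0.367336
Restricting to configurations with ground-station outage present: 0.096746 + 0.083148 = 0.179894.
Hence the posterior is 0.179894/0.367336 ≈ 0.4897.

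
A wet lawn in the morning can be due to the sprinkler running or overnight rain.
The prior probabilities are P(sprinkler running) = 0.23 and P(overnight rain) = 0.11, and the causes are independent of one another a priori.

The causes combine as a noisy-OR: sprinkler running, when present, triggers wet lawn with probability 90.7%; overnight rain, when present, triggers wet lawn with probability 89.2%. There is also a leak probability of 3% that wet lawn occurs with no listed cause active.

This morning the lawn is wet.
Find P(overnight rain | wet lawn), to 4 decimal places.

P(overnight rain | wet lawn) ≈ 0.3279

Under noisy-OR, P(wet lawn | causes) = 1 − (1−0.03)·∏(1−qᵢ) over the active causes.
For the numerator, keep only overnight rain=true terms: 0.075827 + 0.025054 = 0.100881
The normalizing constant is 0.03×0.77×0.89 + 0.89524×0.77×0.11 + 0.90979×0.23×0.89 + 0.990257×0.23×0.11 = 0.307674
Posterior = 0.100881 / 0.307674 ≈ 0.3279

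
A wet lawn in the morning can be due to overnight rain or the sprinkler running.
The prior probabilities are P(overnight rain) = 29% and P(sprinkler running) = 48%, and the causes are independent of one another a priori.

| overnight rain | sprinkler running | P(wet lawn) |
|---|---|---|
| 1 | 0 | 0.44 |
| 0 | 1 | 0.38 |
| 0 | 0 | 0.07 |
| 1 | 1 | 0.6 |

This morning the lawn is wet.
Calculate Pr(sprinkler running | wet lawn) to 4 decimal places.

Pr(sprinkler running | wet lawn) ≈ 0.6979

Sum P(wet lawn|·) weighted by the priors over the 4 (overnight rain, sprinkler running) configurations:
  P(wet lawn) = 0.07·0.71·0.52 + 0.38·0.71·0.48 + 0.44·0.29·0.52 + 0.6·0.29·0.48
        = 0.025844 + 0.129504 + 0.066352 + 0.083520 = 0.305220
Keeping only the sprinkler running-present terms gives 0.213024, so
  P(sprinkler running | wet lawn) = 0.213024 / 0.305220 ≈ 0.6979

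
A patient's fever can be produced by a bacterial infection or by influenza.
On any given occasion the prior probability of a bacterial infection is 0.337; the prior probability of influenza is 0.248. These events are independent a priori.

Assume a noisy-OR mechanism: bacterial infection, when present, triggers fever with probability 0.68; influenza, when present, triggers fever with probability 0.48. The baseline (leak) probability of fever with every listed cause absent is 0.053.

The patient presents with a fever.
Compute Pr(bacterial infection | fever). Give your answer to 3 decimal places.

Pr(bacterial infection | fever) ≈ 0.692

Under noisy-OR, P(fever | causes) = 1 − (1−0.053)·∏(1−qᵢ) over the active causes.
P(fever) = 0.053×0.663×0.752 + 0.50756×0.663×0.248 + 0.69696×0.337×0.752 + 0.842419×0.337×0.248 = 0.026425 + 0.083455 + 0.176626 + 0.070406 = 0.356912
The bacterial infection-present share is 0.176626 + 0.070406 = 0.247032.
P(bacterial infection | fever) = 0.247032 / 0.356912 ≈ 0.692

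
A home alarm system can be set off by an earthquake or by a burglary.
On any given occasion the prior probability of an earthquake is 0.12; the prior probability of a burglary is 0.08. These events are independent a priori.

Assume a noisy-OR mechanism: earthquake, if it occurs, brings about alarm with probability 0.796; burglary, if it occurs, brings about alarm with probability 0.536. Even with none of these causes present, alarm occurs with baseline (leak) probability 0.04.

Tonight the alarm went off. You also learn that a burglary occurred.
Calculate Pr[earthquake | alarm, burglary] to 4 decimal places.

Under noisy-OR, P(alarm | causes) = 1 − (1−0.04)·∏(1−qᵢ) over the active causes.
Numerator (weight on configurations with earthquake): 0.90913·0.12 = 0.109096
Normalizer over all consistent configurations: 0.55456·0.88 + 0.90913·0.12 = 0.597109
P(earthquake | alarm, burglary) = 0.109096/0.597109 ≈ 0.1827

Pr[earthquake | alarm, burglary] ≈ 0.1827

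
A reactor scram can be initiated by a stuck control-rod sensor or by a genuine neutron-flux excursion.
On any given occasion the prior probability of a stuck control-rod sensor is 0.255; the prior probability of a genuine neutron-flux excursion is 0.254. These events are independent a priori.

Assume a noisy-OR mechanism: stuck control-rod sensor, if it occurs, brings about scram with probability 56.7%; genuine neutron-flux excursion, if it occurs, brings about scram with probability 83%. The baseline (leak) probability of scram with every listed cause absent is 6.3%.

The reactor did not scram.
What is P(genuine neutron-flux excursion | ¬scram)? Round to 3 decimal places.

Under noisy-OR, P(scram | causes) = 1 − (1−0.063)·∏(1−qᵢ) over the active causes.
By total probability over the 4 (stuck control-rod sensor, genuine neutron-flux excursion) configurations:
  P(¬scram) = 0.937×0.745×0.746 + 0.15929×0.745×0.254 + 0.405721×0.255×0.746 + 0.068973×0.255×0.254
        = 0.520756 + 0.030142 + 0.077180 + 0.004467 = 0.632545
The terms with genuine neutron-flux excursion present sum to 0.034609, so
  P(genuine neutron-flux excursion | ¬scram) = 0.034609 / 0.632545 ≈ 0.055

P(genuine neutron-flux excursion | ¬scram) ≈ 0.055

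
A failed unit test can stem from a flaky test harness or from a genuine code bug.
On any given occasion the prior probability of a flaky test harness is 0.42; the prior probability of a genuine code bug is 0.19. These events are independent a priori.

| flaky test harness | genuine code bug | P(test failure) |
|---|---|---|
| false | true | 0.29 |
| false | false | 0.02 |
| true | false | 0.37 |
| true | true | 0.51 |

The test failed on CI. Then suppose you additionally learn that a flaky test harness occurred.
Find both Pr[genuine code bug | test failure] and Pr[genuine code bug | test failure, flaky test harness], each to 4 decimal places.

P(test failure) = 0.02×0.58×0.81 + 0.29×0.58×0.19 + 0.37×0.42×0.81 + 0.51×0.42×0.19 = 0.009396 + 0.031958 + 0.125874 + 0.040698 = 0.207926
The genuine code bug-present share is 0.031958 + 0.040698 = 0.072656.
P(genuine code bug | test failure) = 0.072656 / 0.207926 ≈ 0.3494

Now condition on the additional information:
Sum P(test failure|·) weighted by the priors over both values of genuine code bug:
  P(test failure | flaky test harness) = 0.37·0.81 + 0.51·0.19
        = 0.299700 + 0.096900 = 0.396600
The terms with genuine code bug present sum to 0.096900, so
  P(genuine code bug | test failure, flaky test harness) = 0.096900 / 0.396600 ≈ 0.2443
This is intercausal reasoning (explaining away): once flaky test harness accounts for the test failure, genuine code bug becomes less likely.

Pr[genuine code bug | test failure] ≈ 0.3494; Pr[genuine code bug | test failure, flaky test harness] ≈ 0.2443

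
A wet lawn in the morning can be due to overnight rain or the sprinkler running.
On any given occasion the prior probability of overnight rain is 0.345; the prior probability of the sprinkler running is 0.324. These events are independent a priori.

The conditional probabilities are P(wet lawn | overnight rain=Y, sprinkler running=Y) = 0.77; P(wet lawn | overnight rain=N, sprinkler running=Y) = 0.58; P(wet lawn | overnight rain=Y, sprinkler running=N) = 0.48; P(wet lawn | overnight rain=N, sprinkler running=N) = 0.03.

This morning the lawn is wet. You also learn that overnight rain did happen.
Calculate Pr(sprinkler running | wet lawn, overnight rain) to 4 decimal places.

Sum P(wet lawn|·) weighted by the priors over both values of sprinkler running:
  P(wet lawn | overnight rain) = 0.48*0.676 + 0.77*0.324
        = 0.324480 + 0.249480 = 0.573960
Configurations with sprinkler running contribute 0.249480, so
  P(sprinkler running | wet lawn, overnight rain) = 0.249480 / 0.573960 ≈ 0.4347

Pr(sprinkler running | wet lawn, overnight rain) ≈ 0.4347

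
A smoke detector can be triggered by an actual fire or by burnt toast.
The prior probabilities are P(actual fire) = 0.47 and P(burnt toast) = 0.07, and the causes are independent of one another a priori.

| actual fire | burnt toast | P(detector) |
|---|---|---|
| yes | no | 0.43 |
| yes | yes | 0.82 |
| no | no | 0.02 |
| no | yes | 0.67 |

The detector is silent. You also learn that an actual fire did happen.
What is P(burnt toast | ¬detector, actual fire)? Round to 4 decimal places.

P(burnt toast | ¬detector, actual fire) ≈ 0.0232

For the numerator, keep only burnt toast=true terms: 0.18*0.07 = 0.012600
Normalizer over all consistent configurations: 0.57*0.93 + 0.18*0.07 = 0.542700
P(burnt toast | ¬detector, actual fire) = 0.012600/0.542700 ≈ 0.0232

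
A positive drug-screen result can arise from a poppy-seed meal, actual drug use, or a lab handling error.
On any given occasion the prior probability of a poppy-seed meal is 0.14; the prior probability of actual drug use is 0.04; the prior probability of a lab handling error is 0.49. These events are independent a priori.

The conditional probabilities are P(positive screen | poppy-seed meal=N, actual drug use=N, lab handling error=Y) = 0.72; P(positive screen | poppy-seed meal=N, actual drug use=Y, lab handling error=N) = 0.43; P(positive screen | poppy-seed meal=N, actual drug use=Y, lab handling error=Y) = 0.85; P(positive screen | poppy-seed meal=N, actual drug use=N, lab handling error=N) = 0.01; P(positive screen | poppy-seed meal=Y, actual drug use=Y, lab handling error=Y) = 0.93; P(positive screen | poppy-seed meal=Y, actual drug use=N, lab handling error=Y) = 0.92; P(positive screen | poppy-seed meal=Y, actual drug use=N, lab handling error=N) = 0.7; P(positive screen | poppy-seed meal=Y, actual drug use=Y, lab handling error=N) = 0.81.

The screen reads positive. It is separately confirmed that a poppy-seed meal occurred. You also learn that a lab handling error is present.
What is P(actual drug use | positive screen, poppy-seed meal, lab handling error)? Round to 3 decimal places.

For the numerator, keep only actual drug use=true terms: 0.93·0.04 = 0.037200
Denominator P(positive screen | poppy-seed meal, lab handling error): 0.92·0.96 + 0.93·0.04 = 0.920400
P(actual drug use | positive screen, poppy-seed meal, lab handling error) = 0.037200/0.920400 ≈ 0.040

P(actual drug use | positive screen, poppy-seed meal, lab handling error) ≈ 0.040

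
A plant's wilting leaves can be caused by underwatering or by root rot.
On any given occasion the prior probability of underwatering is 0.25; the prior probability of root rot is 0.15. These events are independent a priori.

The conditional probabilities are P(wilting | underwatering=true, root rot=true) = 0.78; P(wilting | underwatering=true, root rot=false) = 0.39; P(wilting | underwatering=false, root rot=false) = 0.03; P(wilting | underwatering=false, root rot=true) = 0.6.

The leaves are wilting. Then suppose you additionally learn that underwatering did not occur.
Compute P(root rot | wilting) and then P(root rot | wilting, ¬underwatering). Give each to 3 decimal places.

For the numerator, keep only root rot=true terms: 0.067500 + 0.029250 = 0.096750
Normalizer over all consistent configurations: 0.03*0.75*0.85 + 0.6*0.75*0.15 + 0.39*0.25*0.85 + 0.78*0.25*0.15 = 0.198750
Posterior = 0.096750 / 0.198750 ≈ 0.487

Now also conditioning on underwatering≠true:
Sum P(wilting|·) weighted by the priors over both values of root rot:
  P(wilting | ¬underwatering) = 0.03*0.85 + 0.6*0.15
        = 0.025500 + 0.090000 = 0.115500
Keeping only the root rot-present terms gives 0.090000, so
  P(root rot | wilting, ¬underwatering) = 0.090000 / 0.115500 ≈ 0.779

P(root rot | wilting) ≈ 0.487; P(root rot | wilting, ¬underwatering) ≈ 0.779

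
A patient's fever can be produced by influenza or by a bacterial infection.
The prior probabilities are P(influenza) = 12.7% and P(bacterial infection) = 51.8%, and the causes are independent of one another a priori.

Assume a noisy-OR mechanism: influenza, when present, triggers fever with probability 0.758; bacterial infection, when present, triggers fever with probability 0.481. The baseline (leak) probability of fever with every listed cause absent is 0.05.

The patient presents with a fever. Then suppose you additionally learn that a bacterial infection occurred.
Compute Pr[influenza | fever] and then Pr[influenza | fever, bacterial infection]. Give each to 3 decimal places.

Pr[influenza | fever] ≈ 0.296; Pr[influenza | fever, bacterial infection] ≈ 0.202

Under noisy-OR, P(fever | causes) = 1 − (1−0.05)·∏(1−qᵢ) over the active causes.
Sum P(fever|·) weighted by the priors over the 4 (influenza, bacterial infection) configurations:
  P(fever) = 0.05×0.873×0.482 + 0.50695×0.873×0.518 + 0.7701×0.127×0.482 + 0.880682×0.127×0.518
        = 0.021039 + 0.229250 + 0.047141 + 0.057937 = 0.355367
Configurations with influenza contribute 0.105078, so
  P(influenza | fever) = 0.105078 / 0.355367 ≈ 0.296

With the extra evidence:
Sum P(fever|·) weighted by the priors over both values of influenza:
  P(fever | bacterial infection) = 0.50695×0.873 + 0.880682×0.127
        = 0.442567 + 0.111847 = 0.554414
Configurations with influenza contribute 0.111847, so
  P(influenza | fever, bacterial infection) = 0.111847 / 0.554414 ≈ 0.202
This is intercausal reasoning (explaining away): once bacterial infection accounts for the fever, influenza becomes less likely.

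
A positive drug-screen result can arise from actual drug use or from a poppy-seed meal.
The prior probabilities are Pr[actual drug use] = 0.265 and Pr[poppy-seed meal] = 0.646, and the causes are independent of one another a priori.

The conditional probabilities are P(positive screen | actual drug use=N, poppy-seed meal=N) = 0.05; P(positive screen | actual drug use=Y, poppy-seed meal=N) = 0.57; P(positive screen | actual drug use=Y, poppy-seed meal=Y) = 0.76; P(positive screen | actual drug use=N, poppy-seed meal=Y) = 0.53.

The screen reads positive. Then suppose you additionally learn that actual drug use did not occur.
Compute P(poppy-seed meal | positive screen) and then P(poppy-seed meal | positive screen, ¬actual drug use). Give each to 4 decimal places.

Sum P(positive screen|·) weighted by the priors over the 4 (actual drug use, poppy-seed meal) configurations:
  P(positive screen) = 0.05×0.735×0.354 + 0.53×0.735×0.646 + 0.57×0.265×0.354 + 0.76×0.265×0.646
        = 0.013009 + 0.251649 + 0.053472 + 0.130104 = 0.448234
Configurations with poppy-seed meal contribute 0.381753, so
  P(poppy-seed meal | positive screen) = 0.381753 / 0.448234 ≈ 0.8517

Now condition on the additional information:
By total probability over both values of poppy-seed meal:
  P(positive screen | ¬actual drug use) = 0.05×0.354 + 0.53×0.646
        = 0.017700 + 0.342380 = 0.360080
Configurations with poppy-seed meal contribute 0.342380, so
  P(poppy-seed meal | positive screen, ¬actual drug use) = 0.342380 / 0.360080 ≈ 0.9508
With actual drug use excluded, poppy-seed meal must carry more of the explanatory weight for the positive screen.

P(poppy-seed meal | positive screen) ≈ 0.8517; P(poppy-seed meal | positive screen, ¬actual drug use) ≈ 0.9508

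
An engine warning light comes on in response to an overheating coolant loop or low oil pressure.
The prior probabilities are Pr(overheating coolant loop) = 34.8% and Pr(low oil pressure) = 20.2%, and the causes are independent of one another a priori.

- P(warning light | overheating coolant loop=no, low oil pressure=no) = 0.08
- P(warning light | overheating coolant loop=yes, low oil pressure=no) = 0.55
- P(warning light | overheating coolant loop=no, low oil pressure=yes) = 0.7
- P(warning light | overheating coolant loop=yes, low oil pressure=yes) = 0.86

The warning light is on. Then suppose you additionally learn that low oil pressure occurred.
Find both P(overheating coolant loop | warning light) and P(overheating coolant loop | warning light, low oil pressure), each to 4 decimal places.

Sum P(warning light|·) weighted by the priors over the 4 (overheating coolant loop, low oil pressure) configurations:
  P(warning light) = 0.08×0.652×0.798 + 0.7×0.652×0.202 + 0.55×0.348×0.798 + 0.86×0.348×0.202
        = 0.041624 + 0.092193 + 0.152737 + 0.060455 = 0.347009
Keeping only the overheating coolant loop-present terms gives 0.213192, so
  P(overheating coolant loop | warning light) = 0.213192 / 0.347009 ≈ 0.6144

Now also conditioning on low oil pressure=true:
P(warning light | low oil pressure) = 0.7·0.652 + 0.86·0.348 = 0.456400 + 0.299280 = 0.755680
The overheating coolant loop-present share is 0.86·0.348 = 0.299280.
So P(overheating coolant loop | warning light, low oil pressure) = 0.299280/0.755680 ≈ 0.3960.
This is intercausal reasoning (explaining away): once low oil pressure accounts for the warning light, overheating coolant loop becomes less likely.

P(overheating coolant loop | warning light) ≈ 0.6144; P(overheating coolant loop | warning light, low oil pressure) ≈ 0.3960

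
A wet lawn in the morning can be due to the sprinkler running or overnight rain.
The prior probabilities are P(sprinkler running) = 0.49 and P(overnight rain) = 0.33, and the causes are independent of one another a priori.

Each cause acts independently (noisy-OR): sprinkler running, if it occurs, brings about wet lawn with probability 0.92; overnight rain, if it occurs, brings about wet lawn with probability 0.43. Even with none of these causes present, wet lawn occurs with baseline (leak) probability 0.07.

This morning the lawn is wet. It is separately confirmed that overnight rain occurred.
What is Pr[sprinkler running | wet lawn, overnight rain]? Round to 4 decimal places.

Pr[sprinkler running | wet lawn, overnight rain] ≈ 0.6619

Under noisy-OR, P(wet lawn | causes) = 1 − (1−0.07)·∏(1−qᵢ) over the active causes.
Enumerate both values of sprinkler running and weight by the priors:
  P(wet lawn | overnight rain) = 0.4699*0.51 + 0.957592*0.49
        = 0.239649 + 0.469220 = 0.708869
Configurations with sprinkler running contribute 0.469220, so
  P(sprinkler running | wet lawn, overnight rain) = 0.469220 / 0.708869 ≈ 0.6619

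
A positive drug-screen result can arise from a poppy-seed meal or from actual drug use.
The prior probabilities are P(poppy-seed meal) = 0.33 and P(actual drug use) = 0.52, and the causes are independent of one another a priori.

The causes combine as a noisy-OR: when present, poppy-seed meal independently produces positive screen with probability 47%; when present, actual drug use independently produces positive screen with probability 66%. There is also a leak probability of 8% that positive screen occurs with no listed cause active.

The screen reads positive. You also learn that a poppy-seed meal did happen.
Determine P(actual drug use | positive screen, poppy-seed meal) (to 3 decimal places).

Under noisy-OR, P(positive screen | causes) = 1 − (1−0.08)·∏(1−qᵢ) over the active causes.
For the numerator, keep only actual drug use=true terms: 0.834216*0.52 = 0.433792
Normalizer over all consistent configurations: 0.5124*0.48 + 0.834216*0.52 = 0.679744
Posterior = 0.433792 / 0.679744 ≈ 0.638

P(actual drug use | positive screen, poppy-seed meal) ≈ 0.638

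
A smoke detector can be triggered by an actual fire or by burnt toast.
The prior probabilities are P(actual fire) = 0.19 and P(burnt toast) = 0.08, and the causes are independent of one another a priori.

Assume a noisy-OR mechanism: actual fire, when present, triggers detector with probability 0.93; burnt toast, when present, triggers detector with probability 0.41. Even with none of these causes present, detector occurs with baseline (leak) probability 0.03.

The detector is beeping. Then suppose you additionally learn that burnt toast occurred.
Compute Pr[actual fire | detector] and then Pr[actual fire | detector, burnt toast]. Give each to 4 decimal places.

Pr[actual fire | detector] ≈ 0.7800; Pr[actual fire | detector, burnt toast] ≈ 0.3449

Under noisy-OR, P(detector | causes) = 1 − (1−0.03)·∏(1−qᵢ) over the active causes.
Weight on actual fire=true, given the evidence: 0.162931 + 0.014591 = 0.177522
Denominator P(detector): 0.03·0.81·0.92 + 0.4277·0.81·0.08 + 0.9321·0.19·0.92 + 0.959939·0.19·0.08 = 0.227593
P(actual fire | detector) = 0.177522/0.227593 ≈ 0.7800

With the extra evidence:
For the numerator, keep only actual fire=true terms: 0.959939×0.19 = 0.182388
Denominator P(detector | burnt toast): 0.4277×0.81 + 0.959939×0.19 = 0.528825
Posterior = 0.182388 / 0.528825 ≈ 0.3449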